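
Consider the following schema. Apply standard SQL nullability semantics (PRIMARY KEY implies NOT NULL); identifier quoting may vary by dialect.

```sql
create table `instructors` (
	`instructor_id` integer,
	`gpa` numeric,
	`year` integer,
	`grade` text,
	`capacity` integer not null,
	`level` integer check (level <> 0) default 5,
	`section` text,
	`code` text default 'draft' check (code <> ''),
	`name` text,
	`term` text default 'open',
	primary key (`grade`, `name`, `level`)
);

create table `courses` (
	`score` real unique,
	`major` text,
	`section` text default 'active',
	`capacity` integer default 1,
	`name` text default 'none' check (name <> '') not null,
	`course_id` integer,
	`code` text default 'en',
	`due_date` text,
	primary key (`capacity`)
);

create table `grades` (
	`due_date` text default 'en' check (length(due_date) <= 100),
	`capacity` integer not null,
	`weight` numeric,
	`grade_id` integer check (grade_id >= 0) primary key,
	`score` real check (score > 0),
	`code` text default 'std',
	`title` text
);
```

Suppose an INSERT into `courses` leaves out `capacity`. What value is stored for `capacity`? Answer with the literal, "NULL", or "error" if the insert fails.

1

capacity has an explicit DEFAULT 1.
When the column is omitted from an INSERT, that default is used.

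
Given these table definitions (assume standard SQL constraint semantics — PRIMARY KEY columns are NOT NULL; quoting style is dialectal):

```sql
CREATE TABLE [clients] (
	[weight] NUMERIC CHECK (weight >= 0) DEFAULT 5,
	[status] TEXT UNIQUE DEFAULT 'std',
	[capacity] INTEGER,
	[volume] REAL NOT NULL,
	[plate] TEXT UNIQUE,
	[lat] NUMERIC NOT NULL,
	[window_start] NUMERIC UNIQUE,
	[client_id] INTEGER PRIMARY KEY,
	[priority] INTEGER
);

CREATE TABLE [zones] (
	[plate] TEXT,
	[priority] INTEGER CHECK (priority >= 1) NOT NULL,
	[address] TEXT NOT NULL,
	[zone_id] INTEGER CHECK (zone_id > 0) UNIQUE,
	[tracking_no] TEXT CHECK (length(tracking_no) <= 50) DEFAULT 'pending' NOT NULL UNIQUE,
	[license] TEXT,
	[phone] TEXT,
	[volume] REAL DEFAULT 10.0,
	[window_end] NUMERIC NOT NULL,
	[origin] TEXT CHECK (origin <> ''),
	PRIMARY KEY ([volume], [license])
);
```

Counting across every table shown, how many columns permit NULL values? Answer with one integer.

10

clients: 6 nullable (weight, status, capacity, plate, window_start, priority — PK (client_id) and explicit NOT NULL columns excluded).
zones: 4 nullable (plate, zone_id, phone, origin — PK (volume, license) and explicit NOT NULL columns excluded).
Total: 6 + 4 = 10.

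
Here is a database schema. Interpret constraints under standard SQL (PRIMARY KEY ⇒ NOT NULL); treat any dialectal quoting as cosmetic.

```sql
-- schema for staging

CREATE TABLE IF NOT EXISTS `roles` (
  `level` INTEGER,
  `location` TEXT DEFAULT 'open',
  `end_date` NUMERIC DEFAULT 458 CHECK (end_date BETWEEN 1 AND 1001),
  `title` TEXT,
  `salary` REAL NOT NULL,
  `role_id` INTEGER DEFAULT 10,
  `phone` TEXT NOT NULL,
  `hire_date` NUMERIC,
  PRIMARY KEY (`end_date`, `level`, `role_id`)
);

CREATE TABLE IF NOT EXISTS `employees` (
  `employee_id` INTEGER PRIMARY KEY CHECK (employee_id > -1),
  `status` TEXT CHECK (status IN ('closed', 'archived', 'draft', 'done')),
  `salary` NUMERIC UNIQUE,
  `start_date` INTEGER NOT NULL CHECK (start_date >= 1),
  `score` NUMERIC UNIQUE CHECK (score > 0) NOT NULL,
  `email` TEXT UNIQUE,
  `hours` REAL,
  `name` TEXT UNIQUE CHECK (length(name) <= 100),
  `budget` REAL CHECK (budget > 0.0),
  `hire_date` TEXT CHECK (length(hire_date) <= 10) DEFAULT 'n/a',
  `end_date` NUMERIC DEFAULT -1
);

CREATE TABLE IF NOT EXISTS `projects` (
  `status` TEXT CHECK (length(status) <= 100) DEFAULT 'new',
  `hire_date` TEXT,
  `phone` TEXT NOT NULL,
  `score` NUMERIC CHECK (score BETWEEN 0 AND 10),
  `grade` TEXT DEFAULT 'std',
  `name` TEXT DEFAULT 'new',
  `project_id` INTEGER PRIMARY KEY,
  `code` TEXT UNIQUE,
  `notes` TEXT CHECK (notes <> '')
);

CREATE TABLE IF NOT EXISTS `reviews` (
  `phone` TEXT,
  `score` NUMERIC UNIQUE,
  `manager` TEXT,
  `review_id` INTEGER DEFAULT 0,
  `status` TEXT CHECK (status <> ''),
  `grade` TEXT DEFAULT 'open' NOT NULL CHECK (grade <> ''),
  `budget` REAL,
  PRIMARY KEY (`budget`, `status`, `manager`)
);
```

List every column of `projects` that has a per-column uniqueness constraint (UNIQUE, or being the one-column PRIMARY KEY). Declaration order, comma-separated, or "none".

- status: no UNIQUE or single-column PK constraint.
- hire_date: no UNIQUE or single-column PK constraint.
- phone: no UNIQUE or single-column PK constraint.
- score: no UNIQUE or single-column PK constraint.
- grade: no UNIQUE or single-column PK constraint.
- name: no UNIQUE or single-column PK constraint.
- project_id: single-column PRIMARY KEY → unique.
- code: declared UNIQUE → unique.
- notes: no UNIQUE or single-column PK constraint.

project_id, code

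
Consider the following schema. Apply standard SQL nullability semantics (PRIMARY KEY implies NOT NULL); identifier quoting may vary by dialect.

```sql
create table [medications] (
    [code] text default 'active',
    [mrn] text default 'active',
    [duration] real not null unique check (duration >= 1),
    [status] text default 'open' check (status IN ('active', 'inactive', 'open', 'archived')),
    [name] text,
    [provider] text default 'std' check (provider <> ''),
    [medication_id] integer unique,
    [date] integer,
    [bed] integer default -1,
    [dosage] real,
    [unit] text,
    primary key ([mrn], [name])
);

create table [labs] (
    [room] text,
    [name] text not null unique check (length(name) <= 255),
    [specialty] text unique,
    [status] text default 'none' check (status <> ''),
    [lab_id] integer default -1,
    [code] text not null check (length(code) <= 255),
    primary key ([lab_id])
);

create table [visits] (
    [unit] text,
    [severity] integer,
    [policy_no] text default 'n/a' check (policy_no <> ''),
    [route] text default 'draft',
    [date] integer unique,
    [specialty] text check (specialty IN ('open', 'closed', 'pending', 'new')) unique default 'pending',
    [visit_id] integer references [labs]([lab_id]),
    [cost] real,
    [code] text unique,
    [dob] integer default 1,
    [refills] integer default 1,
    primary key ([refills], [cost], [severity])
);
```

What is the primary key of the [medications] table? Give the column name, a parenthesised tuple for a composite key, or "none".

(mrn, name)

A table-level PRIMARY KEY clause names 2 columns: mrn, name.
This is a composite key — the combination is unique, not each column individually.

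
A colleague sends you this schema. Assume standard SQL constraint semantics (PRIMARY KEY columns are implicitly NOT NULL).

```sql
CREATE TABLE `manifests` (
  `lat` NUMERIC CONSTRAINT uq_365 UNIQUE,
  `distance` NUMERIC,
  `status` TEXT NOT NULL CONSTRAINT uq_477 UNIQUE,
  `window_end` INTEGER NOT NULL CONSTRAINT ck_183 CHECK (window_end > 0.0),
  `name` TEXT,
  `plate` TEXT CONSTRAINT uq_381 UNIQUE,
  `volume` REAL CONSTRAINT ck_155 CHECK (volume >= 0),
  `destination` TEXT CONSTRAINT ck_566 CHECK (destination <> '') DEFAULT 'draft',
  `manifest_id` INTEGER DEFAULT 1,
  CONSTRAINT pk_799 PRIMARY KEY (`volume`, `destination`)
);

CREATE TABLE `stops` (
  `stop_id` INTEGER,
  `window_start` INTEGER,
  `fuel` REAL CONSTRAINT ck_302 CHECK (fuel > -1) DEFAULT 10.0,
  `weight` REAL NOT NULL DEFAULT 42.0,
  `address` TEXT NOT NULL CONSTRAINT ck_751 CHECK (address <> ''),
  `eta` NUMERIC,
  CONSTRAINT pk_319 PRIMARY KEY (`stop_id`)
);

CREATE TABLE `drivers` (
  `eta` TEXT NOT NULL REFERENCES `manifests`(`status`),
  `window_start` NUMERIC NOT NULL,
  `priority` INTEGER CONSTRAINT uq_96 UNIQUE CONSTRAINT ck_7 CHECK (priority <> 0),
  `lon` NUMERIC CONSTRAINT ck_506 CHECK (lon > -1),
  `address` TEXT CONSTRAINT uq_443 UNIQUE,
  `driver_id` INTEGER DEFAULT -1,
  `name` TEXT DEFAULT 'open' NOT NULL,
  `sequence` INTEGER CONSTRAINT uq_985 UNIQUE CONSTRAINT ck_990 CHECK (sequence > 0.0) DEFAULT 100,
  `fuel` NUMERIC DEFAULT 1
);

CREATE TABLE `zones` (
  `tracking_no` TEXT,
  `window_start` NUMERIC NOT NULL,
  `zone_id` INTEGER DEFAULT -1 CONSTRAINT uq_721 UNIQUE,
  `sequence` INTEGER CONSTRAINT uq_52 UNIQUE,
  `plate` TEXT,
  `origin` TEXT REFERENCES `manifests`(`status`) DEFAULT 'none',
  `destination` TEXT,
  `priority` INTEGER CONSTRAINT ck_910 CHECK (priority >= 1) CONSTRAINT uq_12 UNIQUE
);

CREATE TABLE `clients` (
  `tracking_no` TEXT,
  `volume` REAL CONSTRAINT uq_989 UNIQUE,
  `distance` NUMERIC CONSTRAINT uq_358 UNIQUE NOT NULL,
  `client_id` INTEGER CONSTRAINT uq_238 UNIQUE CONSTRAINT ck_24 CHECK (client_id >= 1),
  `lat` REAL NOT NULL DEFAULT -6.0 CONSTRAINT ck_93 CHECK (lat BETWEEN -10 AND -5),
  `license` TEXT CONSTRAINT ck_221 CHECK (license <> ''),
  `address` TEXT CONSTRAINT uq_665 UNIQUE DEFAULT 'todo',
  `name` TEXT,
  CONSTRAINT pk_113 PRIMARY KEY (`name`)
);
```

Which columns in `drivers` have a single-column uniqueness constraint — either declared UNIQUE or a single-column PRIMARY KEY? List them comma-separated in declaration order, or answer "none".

- eta: no UNIQUE or single-column PK constraint.
- window_start: no UNIQUE or single-column PK constraint.
- priority: declared UNIQUE → unique.
- lon: no UNIQUE or single-column PK constraint.
- address: declared UNIQUE → unique.
- driver_id: no UNIQUE or single-column PK constraint.
- name: no UNIQUE or single-column PK constraint.
- sequence: declared UNIQUE → unique.
- fuel: no UNIQUE or single-column PK constraint.

priority, address, sequence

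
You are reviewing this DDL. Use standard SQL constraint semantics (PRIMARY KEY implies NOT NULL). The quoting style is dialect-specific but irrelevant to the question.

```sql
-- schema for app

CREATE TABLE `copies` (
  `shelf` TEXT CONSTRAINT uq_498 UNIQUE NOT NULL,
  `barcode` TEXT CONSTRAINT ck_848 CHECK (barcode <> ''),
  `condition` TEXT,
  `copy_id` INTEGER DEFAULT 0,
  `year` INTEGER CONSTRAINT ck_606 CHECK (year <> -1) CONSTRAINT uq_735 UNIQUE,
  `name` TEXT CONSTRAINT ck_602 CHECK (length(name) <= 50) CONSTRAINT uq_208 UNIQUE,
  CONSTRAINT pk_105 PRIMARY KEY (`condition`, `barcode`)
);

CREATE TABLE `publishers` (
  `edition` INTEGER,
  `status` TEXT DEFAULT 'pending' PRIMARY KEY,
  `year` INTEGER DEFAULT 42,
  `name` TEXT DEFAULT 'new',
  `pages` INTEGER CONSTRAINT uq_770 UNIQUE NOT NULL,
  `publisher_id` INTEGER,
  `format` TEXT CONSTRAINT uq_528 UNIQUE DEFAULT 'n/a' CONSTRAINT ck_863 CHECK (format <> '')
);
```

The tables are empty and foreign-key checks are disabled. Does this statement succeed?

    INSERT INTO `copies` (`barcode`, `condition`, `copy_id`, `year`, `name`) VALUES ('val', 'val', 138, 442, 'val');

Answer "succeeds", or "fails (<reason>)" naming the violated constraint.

fails (NOT NULL on shelf)

shelf is omitted from the column list and has no DEFAULT, so it would receive NULL.
But shelf is declared NOT NULL.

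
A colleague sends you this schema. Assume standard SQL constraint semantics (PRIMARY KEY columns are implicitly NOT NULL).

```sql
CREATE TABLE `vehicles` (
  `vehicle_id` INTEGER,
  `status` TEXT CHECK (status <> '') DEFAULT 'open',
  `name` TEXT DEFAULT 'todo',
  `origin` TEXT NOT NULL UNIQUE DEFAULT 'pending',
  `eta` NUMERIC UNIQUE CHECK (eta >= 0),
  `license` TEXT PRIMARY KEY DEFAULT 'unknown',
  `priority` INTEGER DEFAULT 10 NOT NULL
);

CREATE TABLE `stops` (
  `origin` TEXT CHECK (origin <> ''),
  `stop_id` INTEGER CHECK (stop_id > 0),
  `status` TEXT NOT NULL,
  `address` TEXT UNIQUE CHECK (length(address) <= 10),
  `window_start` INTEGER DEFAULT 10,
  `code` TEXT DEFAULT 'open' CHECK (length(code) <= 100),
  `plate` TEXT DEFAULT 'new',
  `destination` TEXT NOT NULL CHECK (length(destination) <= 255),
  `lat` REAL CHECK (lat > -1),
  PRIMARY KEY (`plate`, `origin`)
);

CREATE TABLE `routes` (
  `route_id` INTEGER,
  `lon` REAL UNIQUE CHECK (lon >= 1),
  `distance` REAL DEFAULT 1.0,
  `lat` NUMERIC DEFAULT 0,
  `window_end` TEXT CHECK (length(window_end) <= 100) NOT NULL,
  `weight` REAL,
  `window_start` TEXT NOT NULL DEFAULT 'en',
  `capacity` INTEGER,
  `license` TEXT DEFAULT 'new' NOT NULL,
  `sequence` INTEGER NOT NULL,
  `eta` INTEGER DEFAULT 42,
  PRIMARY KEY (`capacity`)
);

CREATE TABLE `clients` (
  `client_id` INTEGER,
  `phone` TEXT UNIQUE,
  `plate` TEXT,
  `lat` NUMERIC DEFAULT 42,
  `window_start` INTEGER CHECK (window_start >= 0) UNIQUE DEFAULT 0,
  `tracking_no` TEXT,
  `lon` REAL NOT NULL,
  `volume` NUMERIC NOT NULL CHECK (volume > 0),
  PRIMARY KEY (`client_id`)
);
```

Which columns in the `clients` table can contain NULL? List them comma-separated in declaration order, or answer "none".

phone, plate, lat, window_start, tracking_no

- client_id: part of the PRIMARY KEY, which implies NOT NULL → not nullable.
- phone: UNIQUE does not imply NOT NULL → nullable.
- plate: no NOT NULL constraint applies → nullable.
- lat: DEFAULT only fills an omitted column; an explicit NULL is still allowed → nullable.
- window_start: CHECK does not forbid NULL (a CHECK constraint passes when its expression is NULL) → nullable.
- tracking_no: no NOT NULL constraint applies → nullable.
- lon: declared NOT NULL → not nullable.
- volume: declared NOT NULL → not nullable.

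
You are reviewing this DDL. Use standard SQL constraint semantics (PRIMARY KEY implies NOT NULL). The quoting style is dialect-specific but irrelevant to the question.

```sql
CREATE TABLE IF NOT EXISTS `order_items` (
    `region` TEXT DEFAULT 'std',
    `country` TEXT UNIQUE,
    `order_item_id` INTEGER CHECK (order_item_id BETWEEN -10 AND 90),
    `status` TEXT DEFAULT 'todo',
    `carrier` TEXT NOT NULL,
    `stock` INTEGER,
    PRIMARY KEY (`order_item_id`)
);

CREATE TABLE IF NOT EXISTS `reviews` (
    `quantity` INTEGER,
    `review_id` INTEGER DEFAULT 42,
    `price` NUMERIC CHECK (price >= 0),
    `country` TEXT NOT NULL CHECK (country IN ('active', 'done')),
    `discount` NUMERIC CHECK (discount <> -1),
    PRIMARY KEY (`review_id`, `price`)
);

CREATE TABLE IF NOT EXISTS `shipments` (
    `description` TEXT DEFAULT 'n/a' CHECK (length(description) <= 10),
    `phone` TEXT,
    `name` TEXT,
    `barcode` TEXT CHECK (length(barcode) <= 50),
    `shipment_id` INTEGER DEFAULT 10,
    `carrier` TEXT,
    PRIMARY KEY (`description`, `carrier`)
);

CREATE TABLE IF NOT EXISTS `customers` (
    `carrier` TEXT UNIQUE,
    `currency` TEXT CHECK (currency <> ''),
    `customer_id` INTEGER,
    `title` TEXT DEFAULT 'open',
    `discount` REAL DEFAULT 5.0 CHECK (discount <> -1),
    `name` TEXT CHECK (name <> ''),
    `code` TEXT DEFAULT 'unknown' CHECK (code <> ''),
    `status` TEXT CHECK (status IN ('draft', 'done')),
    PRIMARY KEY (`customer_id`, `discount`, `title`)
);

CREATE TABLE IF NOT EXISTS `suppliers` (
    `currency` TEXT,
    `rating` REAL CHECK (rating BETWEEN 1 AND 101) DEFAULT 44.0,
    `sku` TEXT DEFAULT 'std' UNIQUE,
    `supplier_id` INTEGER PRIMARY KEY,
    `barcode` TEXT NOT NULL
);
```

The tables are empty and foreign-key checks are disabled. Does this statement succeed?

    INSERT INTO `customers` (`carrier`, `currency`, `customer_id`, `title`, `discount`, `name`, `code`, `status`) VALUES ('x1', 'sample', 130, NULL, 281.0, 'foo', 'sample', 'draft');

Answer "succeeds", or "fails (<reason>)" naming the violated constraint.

fails (NOT NULL on title)

title is explicitly set to NULL, but title is part of the PRIMARY KEY (implied NOT NULL).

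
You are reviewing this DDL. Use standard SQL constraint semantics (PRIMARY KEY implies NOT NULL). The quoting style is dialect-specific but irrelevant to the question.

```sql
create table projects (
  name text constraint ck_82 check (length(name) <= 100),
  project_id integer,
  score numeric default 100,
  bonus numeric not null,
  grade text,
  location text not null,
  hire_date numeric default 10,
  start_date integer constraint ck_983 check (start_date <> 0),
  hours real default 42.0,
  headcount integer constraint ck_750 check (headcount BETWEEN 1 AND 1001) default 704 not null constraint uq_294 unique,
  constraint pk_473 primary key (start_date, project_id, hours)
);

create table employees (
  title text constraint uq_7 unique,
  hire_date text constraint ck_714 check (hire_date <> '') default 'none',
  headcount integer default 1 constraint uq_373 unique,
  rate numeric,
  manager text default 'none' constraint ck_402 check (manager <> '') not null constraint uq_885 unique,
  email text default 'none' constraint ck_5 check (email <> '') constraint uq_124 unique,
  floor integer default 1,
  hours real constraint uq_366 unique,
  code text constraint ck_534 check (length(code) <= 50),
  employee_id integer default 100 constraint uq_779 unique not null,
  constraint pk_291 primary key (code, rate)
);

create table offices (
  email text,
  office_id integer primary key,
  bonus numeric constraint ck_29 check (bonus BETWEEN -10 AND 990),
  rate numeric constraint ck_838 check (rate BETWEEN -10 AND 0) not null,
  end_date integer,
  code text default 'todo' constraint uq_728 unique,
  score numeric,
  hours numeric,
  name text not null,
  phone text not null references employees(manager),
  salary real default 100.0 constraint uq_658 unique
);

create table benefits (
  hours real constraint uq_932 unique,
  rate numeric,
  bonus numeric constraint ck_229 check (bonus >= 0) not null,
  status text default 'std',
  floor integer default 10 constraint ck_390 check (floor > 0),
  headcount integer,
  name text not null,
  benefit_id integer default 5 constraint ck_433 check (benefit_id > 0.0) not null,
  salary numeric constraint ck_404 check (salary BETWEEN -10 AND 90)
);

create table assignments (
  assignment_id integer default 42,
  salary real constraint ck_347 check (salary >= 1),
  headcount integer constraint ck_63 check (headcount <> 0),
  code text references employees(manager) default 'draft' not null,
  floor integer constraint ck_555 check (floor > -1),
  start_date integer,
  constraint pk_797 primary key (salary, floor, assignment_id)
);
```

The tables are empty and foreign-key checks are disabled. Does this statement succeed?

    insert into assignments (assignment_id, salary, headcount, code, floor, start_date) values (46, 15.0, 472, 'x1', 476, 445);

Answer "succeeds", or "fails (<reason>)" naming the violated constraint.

NOT NULL columns: assignment_id is supplied; code is supplied; floor is supplied; salary is supplied.
CHECK constraints: 15.0 satisfies (salary >= 1); 472 satisfies (headcount <> 0); 476 satisfies (floor > -1).
No constraint is violated.

succeeds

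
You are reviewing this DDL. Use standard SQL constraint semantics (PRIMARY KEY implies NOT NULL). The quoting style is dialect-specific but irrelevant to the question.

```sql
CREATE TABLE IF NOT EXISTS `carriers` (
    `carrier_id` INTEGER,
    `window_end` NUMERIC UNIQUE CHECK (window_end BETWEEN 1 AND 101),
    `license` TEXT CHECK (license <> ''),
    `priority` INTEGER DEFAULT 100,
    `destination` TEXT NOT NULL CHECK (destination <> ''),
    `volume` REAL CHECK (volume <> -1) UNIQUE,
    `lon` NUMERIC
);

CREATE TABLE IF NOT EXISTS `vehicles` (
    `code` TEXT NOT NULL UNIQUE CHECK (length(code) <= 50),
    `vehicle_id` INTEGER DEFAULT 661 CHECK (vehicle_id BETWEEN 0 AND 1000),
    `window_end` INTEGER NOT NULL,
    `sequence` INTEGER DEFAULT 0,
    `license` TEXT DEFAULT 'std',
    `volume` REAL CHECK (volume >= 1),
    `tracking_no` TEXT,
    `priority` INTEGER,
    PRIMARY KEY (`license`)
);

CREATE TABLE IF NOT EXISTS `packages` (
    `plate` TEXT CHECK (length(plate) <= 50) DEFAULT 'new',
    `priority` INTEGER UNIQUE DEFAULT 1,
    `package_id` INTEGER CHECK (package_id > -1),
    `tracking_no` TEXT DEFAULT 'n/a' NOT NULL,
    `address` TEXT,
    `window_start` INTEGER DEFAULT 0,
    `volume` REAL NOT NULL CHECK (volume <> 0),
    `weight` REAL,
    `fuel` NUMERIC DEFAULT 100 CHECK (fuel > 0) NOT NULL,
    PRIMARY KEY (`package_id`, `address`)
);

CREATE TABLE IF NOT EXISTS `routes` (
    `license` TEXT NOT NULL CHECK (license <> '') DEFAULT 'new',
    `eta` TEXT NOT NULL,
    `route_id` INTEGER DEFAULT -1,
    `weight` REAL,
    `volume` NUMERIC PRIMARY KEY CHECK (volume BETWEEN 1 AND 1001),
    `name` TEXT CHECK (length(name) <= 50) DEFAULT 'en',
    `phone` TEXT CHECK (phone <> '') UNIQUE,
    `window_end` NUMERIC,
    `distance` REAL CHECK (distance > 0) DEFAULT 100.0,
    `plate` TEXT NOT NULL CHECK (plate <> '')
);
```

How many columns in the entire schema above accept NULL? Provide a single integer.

21

carriers: 6 nullable (carrier_id, window_end, license, priority, volume, lon — PK none and explicit NOT NULL columns excluded).
vehicles: 5 nullable (vehicle_id, sequence, volume, tracking_no, priority — PK (license) and explicit NOT NULL columns excluded).
packages: 4 nullable (plate, priority, window_start, weight — PK (package_id, address) and explicit NOT NULL columns excluded).
routes: 6 nullable (route_id, weight, name, phone, window_end, distance — PK (volume) and explicit NOT NULL columns excluded).
Total: 6 + 5 + 4 + 6 = 21.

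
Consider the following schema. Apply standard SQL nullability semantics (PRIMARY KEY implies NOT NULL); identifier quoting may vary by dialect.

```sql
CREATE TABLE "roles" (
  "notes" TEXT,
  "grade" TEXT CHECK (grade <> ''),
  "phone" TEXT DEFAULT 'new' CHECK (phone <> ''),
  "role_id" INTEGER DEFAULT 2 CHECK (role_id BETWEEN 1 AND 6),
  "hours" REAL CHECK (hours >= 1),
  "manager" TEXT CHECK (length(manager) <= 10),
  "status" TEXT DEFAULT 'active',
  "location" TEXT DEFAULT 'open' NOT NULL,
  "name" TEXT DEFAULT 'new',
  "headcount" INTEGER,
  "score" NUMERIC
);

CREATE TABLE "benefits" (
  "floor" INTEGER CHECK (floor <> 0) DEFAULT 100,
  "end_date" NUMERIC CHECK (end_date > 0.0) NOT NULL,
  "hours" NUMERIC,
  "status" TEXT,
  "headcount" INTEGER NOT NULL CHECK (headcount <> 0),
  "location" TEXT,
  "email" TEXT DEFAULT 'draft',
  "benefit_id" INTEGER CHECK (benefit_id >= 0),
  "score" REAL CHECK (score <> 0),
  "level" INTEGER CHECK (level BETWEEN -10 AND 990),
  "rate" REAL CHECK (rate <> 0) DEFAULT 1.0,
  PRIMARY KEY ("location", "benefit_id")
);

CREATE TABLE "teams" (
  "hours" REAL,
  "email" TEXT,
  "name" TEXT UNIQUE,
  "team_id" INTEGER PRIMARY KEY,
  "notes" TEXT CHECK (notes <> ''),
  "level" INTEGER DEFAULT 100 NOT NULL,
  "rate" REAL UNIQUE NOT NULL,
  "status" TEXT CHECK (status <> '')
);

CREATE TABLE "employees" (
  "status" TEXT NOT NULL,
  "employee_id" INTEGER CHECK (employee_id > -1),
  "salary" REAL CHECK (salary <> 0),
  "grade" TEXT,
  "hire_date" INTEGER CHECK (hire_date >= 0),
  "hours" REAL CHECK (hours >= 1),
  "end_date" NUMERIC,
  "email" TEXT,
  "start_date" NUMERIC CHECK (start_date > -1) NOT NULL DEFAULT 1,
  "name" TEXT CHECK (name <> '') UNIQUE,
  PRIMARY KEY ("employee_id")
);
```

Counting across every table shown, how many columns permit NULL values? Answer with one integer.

roles: 10 nullable (notes, grade, phone, role_id, hours, manager, status, name, headcount, score — PK none and explicit NOT NULL columns excluded).
benefits: 7 nullable (floor, hours, status, email, score, level, rate — PK (location, benefit_id) and explicit NOT NULL columns excluded).
teams: 5 nullable (hours, email, name, notes, status — PK (team_id) and explicit NOT NULL columns excluded).
employees: 7 nullable (salary, grade, hire_date, hours, end_date, email, name — PK (employee_id) and explicit NOT NULL columns excluded).
Total: 10 + 7 + 5 + 7 = 29.

29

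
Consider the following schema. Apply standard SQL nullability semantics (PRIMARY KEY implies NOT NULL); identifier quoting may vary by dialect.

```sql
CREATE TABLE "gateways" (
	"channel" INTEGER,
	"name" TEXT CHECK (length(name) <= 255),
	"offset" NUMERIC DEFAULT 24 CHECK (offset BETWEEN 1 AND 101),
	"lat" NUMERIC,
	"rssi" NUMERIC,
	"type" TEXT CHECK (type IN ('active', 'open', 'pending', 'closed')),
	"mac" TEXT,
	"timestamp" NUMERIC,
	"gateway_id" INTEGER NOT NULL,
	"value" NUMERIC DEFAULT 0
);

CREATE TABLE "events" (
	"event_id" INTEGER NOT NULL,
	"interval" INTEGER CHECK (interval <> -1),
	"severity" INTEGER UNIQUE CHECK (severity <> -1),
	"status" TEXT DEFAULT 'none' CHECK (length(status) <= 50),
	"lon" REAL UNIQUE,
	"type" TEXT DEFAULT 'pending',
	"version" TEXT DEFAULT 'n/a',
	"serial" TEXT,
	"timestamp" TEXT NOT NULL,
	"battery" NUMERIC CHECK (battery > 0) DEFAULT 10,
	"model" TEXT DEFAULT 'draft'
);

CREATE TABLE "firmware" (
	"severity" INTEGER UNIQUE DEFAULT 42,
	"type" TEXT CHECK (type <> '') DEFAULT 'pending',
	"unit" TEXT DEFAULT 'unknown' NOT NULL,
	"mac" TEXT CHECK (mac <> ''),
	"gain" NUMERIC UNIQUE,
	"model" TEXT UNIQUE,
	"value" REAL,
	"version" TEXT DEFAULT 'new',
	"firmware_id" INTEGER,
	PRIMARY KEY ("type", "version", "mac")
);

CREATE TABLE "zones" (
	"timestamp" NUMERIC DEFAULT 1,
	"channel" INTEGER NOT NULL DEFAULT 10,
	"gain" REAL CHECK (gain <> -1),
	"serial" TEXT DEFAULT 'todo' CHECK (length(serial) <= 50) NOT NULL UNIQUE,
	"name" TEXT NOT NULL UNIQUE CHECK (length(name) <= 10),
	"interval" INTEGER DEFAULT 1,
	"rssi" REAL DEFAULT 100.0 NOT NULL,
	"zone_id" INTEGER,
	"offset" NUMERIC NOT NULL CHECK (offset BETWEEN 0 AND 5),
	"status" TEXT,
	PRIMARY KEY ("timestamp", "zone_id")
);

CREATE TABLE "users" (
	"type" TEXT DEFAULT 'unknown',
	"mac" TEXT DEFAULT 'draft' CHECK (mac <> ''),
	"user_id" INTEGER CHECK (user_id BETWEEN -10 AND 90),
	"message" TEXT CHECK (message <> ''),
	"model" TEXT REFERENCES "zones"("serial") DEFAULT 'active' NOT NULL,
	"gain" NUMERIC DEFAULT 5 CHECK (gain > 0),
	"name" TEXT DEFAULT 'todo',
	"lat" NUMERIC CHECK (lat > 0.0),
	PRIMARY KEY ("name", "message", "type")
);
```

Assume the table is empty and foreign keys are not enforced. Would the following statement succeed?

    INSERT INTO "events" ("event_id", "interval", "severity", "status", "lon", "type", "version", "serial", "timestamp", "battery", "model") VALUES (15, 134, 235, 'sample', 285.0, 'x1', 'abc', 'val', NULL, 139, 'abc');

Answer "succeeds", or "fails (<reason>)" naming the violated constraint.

fails (NOT NULL on timestamp)

timestamp is explicitly set to NULL, but timestamp is declared NOT NULL.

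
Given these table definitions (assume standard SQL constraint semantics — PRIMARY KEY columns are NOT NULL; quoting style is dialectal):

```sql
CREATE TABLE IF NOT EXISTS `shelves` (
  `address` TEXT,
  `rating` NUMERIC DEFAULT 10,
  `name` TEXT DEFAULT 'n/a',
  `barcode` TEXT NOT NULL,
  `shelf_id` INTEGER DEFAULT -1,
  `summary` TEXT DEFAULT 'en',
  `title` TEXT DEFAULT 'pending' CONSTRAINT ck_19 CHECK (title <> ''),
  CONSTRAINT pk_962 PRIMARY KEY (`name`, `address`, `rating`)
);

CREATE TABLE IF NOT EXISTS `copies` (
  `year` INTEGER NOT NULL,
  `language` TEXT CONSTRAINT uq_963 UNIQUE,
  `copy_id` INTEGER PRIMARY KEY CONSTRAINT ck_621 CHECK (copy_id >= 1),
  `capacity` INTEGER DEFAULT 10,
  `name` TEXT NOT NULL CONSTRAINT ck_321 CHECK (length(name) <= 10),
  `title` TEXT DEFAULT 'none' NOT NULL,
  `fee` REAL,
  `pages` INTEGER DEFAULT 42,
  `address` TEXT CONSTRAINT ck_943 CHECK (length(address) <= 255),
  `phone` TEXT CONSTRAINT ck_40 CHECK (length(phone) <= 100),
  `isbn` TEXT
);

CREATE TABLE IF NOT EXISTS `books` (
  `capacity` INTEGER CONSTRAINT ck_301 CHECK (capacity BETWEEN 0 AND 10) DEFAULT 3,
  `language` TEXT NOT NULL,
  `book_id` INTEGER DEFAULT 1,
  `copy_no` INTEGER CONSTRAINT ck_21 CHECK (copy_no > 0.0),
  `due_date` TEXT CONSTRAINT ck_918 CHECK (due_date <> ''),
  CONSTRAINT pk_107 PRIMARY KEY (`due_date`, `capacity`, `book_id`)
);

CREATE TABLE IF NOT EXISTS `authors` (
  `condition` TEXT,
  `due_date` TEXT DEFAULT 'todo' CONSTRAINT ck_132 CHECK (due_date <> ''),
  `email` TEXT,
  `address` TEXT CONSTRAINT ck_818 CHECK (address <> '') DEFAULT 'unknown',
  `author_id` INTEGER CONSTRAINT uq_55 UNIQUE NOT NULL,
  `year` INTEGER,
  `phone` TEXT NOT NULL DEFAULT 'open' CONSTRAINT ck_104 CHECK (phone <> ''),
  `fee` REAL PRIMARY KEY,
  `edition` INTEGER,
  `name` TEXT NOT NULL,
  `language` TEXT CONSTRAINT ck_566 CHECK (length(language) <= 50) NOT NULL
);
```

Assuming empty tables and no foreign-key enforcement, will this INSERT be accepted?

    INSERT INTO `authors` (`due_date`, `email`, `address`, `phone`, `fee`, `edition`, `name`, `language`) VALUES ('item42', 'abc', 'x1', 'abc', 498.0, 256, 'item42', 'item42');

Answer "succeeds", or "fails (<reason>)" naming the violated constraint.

author_id is omitted from the column list and has no DEFAULT, so it would receive NULL.
But author_id is declared NOT NULL.

fails (NOT NULL on author_id)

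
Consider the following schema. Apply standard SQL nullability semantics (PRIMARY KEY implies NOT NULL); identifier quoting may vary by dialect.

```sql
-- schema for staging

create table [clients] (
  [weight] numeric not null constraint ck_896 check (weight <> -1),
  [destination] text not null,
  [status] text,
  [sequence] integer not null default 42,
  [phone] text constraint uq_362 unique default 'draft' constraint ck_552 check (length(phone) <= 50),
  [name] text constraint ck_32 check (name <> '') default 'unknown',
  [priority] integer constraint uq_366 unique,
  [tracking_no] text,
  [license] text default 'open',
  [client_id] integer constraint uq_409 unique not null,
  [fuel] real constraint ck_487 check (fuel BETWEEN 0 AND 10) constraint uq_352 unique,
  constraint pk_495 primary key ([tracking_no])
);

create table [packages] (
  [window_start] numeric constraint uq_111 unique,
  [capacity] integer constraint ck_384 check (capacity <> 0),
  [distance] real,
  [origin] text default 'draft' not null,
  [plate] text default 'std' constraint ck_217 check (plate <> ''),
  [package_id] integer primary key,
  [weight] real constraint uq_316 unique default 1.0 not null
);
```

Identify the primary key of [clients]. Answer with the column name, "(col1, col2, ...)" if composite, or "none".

tracking_no is declared PRIMARY KEY as a table-level PRIMARY KEY clause.

tracking_no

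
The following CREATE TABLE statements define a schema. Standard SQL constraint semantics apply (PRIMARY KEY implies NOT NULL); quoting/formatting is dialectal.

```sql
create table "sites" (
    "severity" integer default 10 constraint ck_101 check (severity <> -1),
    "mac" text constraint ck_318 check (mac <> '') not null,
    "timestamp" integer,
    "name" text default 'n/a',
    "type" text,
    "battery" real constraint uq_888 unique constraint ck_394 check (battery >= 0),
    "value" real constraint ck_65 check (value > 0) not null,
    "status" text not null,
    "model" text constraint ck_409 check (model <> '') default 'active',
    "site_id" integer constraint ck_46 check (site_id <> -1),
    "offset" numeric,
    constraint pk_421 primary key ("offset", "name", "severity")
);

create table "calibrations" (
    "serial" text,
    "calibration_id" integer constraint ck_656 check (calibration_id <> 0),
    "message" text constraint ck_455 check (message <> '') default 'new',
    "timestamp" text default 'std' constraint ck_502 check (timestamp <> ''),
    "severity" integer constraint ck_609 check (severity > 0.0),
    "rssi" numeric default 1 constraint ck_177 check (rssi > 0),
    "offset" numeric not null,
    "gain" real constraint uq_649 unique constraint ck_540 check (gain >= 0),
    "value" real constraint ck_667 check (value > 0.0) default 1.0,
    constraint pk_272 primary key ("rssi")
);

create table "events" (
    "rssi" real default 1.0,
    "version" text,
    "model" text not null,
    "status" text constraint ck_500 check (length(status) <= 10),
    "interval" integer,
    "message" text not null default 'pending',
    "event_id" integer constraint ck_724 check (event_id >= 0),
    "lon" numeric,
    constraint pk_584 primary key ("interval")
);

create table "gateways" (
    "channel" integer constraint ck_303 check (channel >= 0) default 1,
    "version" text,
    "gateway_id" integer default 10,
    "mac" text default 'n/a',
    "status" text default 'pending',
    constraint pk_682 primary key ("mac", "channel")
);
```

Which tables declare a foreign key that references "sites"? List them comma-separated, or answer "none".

No REFERENCES clause anywhere in the schema names sites.

none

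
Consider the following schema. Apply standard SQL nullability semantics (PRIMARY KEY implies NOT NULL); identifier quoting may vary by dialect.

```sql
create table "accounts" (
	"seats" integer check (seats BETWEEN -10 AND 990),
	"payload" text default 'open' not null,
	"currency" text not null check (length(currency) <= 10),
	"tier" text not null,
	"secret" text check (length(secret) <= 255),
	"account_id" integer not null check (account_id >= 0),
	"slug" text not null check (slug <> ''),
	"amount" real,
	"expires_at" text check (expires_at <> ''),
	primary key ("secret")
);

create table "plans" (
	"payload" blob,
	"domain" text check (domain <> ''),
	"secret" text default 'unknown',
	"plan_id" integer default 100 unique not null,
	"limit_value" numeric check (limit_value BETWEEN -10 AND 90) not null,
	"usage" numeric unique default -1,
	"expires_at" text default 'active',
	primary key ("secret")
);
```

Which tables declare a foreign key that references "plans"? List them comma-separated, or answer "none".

No REFERENCES clause anywhere in the schema names plans.

none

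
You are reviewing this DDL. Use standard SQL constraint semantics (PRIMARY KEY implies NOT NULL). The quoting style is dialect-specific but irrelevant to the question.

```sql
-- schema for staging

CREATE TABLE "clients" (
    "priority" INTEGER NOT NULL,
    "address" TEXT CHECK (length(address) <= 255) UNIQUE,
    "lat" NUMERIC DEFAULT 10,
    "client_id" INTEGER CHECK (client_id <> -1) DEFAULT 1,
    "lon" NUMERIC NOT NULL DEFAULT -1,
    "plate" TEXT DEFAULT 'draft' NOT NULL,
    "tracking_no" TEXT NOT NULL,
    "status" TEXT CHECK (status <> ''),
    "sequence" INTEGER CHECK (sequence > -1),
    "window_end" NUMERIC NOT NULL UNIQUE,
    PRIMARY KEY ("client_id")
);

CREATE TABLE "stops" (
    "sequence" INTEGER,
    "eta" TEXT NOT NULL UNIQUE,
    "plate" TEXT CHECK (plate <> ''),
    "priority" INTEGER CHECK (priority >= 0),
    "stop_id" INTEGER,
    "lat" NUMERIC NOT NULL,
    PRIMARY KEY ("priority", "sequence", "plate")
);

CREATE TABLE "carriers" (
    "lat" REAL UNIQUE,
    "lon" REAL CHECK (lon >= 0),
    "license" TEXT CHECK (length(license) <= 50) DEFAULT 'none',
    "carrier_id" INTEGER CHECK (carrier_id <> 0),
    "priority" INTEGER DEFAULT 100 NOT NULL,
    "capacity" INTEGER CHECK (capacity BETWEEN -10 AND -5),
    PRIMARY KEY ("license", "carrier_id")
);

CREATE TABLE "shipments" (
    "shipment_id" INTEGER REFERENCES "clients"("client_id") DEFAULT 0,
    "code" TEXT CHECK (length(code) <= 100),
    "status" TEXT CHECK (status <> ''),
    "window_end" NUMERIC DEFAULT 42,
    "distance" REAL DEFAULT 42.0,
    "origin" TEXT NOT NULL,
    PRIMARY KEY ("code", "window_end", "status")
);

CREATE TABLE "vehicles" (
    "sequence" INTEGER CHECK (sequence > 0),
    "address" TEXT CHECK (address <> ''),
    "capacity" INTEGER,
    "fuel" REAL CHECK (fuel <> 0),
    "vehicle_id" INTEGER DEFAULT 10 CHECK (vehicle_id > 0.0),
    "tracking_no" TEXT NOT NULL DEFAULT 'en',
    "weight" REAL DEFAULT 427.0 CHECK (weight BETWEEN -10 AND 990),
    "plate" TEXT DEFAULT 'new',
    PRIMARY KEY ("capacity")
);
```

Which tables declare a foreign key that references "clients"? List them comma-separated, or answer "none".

- shipments.shipment_id references clients(client_id).

shipments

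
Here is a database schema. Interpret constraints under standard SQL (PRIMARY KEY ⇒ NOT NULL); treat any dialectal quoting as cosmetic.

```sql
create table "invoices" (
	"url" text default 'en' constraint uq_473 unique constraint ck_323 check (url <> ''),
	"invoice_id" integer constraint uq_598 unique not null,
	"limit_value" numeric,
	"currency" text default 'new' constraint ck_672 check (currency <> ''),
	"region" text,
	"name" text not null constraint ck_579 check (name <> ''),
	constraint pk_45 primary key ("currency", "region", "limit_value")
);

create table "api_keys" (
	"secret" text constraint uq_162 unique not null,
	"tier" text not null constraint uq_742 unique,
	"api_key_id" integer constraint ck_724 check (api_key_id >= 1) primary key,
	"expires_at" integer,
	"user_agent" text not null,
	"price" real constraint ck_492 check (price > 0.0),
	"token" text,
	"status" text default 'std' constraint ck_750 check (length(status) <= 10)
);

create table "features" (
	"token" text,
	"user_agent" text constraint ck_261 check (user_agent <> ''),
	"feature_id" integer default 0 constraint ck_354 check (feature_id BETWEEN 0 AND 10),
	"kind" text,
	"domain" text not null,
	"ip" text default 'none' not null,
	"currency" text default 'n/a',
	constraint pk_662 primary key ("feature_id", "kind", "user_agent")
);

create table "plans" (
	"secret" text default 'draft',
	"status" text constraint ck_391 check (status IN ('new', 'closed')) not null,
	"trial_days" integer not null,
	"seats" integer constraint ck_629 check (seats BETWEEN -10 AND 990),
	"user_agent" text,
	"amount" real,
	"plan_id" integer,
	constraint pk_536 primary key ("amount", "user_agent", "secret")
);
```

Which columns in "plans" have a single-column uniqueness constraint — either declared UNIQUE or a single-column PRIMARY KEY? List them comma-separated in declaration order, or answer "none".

- secret: part of a composite PRIMARY KEY — only the tuple is unique, not this column on its own.
- status: no UNIQUE or single-column PK constraint.
- trial_days: no UNIQUE or single-column PK constraint.
- seats: no UNIQUE or single-column PK constraint.
- user_agent: part of a composite PRIMARY KEY — only the tuple is unique, not this column on its own.
- amount: part of a composite PRIMARY KEY — only the tuple is unique, not this column on its own.
- plan_id: no UNIQUE or single-column PK constraint.

none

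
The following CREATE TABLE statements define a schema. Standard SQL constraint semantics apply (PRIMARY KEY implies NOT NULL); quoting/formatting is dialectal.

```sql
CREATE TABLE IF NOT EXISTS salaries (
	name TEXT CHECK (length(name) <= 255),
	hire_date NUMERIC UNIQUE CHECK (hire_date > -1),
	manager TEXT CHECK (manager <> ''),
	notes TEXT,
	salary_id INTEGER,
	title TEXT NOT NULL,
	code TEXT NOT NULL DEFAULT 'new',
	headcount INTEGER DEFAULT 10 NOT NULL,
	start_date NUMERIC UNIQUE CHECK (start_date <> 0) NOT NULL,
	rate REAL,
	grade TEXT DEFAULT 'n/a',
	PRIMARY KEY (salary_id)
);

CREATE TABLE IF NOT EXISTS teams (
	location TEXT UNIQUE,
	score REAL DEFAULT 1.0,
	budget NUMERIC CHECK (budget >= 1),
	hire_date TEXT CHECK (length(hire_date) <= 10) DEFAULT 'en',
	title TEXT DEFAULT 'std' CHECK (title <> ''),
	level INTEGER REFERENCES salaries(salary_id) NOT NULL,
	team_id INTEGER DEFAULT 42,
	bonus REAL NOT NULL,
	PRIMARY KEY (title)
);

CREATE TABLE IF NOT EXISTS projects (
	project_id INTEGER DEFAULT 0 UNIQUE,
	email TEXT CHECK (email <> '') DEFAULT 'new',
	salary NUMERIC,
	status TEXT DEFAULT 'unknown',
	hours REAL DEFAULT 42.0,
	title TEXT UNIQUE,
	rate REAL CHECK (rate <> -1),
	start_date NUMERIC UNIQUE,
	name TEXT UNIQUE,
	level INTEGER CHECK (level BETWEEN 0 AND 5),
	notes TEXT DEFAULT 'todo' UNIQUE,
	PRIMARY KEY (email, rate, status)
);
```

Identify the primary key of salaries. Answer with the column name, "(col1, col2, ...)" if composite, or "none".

salary_id is declared PRIMARY KEY as a table-level PRIMARY KEY clause.

salary_id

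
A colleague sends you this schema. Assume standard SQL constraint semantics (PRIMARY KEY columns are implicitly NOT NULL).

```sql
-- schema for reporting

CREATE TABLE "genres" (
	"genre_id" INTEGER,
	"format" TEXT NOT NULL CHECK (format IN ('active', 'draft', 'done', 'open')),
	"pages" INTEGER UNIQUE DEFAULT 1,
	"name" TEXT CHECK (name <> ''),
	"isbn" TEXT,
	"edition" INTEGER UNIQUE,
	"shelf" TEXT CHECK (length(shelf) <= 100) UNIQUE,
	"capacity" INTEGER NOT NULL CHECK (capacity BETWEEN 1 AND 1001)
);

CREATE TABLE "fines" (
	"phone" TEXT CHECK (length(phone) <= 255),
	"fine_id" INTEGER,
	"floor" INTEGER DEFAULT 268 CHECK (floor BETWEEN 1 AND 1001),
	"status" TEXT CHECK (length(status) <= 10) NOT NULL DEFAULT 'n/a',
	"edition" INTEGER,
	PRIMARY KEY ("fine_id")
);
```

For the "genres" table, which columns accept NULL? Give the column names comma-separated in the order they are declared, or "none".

genre_id, pages, name, isbn, edition, shelf

- genre_id: no NOT NULL constraint applies → nullable.
- format: declared NOT NULL → not nullable.
- pages: UNIQUE does not imply NOT NULL → nullable.
- name: CHECK does not forbid NULL (a CHECK constraint passes when its expression is NULL) → nullable.
- isbn: no NOT NULL constraint applies → nullable.
- edition: UNIQUE does not imply NOT NULL → nullable.
- shelf: CHECK does not forbid NULL (a CHECK constraint passes when its expression is NULL) → nullable.
- capacity: declared NOT NULL → not nullable.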